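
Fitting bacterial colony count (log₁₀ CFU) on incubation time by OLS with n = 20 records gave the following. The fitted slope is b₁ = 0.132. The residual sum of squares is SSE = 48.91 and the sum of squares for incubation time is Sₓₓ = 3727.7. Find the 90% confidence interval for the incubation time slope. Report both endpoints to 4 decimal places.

(0.0852, 0.1788)

MSE = SSE/(n − 2) = 48.91/18 = 2.71722.
SE(b₁) = √(MSE/Sₓₓ) = √(2.71722/3727.7) = 0.0269987.
df = n − 2 = 18.
t* = t_{0.05, 18} = 1.734064.
Margin = t* × SE = 1.734064 × 0.0269987 = 0.046817.
CI: 0.132 ± 0.046817 → (0.0852, 0.1788).
With 90% confidence, each one-unit increase in incubation time is associated with a change of between 0.0852 and 0.1788 log₁₀ CFU in bacterial colony count.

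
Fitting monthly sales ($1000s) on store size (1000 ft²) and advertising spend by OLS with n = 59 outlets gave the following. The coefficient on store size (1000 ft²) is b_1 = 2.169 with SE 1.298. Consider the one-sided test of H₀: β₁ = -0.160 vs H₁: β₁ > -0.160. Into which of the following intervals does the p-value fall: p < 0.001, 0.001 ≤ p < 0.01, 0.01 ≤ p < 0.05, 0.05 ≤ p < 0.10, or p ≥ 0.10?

t = (2.169 − (-0.160)) / 1.298 = 1.794.
df = n − k − 1 = 59 − 2 − 1 = 56.
One-sided p = P(T_{56} > t) ≈ 0.0391.
So 0.01 ≤ p < 0.05.

0.01 ≤ p < 0.05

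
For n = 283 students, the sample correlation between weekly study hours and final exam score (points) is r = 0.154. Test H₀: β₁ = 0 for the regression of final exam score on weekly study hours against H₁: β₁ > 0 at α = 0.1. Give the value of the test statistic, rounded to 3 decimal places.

t = 2.613

t = r·√(n − 2)/√(1 − r²) = 0.154·√281/√0.976284 = 2.613.
df = n − 2 = 281.
One-sided p ≈ 0.0047, which is < 0.1, so reject H₀.
There is evidence of a linear association between weekly study hours and final exam score.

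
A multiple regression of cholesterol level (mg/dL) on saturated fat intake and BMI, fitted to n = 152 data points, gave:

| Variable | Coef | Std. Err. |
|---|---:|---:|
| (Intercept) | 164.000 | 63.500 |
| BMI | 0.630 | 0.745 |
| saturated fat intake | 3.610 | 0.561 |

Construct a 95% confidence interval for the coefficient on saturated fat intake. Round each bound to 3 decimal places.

Read off: b = 3.610, SE = 0.561 for saturated fat intake.
df = n − k − 1 = 152 − 2 − 1 = 149.
t* = t_{0.025, 149} = 1.976013.
Margin = t* × SE = 1.976013 × 0.561 = 1.10854.
CI: 3.610 ± 1.10854 → (2.501, 4.719).

(2.501, 4.719)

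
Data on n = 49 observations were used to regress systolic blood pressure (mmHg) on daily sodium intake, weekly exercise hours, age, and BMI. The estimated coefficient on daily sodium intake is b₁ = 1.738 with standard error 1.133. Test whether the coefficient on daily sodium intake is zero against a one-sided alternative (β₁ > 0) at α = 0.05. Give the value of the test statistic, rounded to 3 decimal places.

t = 1.534

H₀: β₁ = 0 vs H₁: β₁ > 0.
t = (b₁ − β₁⁰)/SE = 1.738 / 1.133 = 1.534.
df = n − k − 1 = 49 − 4 − 1 = 44.
One-sided p ≈ 0.0661, which is ≥ 0.05, so fail to reject H₀.
The data do not give significant evidence that the true slope on daily sodium intake is positive, holding the other predictors fixed.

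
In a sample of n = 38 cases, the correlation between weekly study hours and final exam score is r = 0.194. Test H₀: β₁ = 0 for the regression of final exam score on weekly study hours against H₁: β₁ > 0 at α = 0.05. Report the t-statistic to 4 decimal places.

t = 1.1865

t = r·√(n − 2)/√(1 − r²) = 0.194·√36/√0.962364 = 1.1865.
df = n − 2 = 36.
One-sided p ≈ 0.1216, which is ≥ 0.05, so fail to reject H₀.
The data do not give significant evidence of a linear association between weekly study hours and final exam score.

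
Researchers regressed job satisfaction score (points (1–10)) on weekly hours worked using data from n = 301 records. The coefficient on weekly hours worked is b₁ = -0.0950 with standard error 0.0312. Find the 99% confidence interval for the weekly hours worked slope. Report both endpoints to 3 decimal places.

(-0.176, -0.014)

df = n − 2 = 301 − 2 = 299.
t* = t_{0.005, 299} = 2.592372.
Margin = t* × SE = 2.592372 × 0.0312 = 0.08088.
CI: -0.0950 ± 0.08088 → (-0.176, -0.014).
With 99% confidence, each one-unit increase in weekly hours worked is associated with a change of between -0.176 and -0.014 points (1–10) in job satisfaction score.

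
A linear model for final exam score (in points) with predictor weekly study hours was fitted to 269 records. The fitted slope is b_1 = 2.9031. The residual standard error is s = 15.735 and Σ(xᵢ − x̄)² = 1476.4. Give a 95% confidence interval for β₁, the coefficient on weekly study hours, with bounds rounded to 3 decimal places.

(2.097, 3.709)

SE(b_1) = s/√Sₓₓ = 15.735/√1476.4 = 0.40951.
df = n − 2 = 267.
t* = t_{0.025, 267} = 1.968889.
Margin = t* × SE = 1.968889 × 0.40951 = 0.80628.
CI: 2.9031 ± 0.80628 → (2.097, 3.709).
With 95% confidence, each one-unit increase in weekly study hours is associated with a change of between 2.097 and 3.709 points in final exam score.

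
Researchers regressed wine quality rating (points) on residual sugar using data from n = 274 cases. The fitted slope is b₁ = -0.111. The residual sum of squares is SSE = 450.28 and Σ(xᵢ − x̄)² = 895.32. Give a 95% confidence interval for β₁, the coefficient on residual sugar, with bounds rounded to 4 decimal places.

MSE = SSE/(n − 2) = 450.28/272 = 1.65544.
SE(b₁) = √(MSE/Sₓₓ) = √(1.65544/895.32) = 0.0429999.
df = n − 2 = 272.
t* = t_{0.025, 272} = 1.968724.
Margin = t* × SE = 1.968724 × 0.0429999 = 0.084655.
CI: -0.111 ± 0.084655 → (-0.1957, -0.0263).
With 95% confidence, each one-unit increase in residual sugar is associated with a change of between -0.1957 and -0.0263 points in wine quality rating.

(-0.1957, -0.0263)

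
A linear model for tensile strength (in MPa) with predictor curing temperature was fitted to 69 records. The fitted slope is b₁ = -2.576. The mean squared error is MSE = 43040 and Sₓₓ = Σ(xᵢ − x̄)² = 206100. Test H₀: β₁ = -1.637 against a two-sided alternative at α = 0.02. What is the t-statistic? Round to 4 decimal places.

t = -2.0548

SE(b₁) = √(MSE/Sₓₓ) = √(43040/206100) = 0.45698.
t = (-2.576 − (-1.637)) / 0.45698 = -2.0548.
df = n − 2 = 67.
Two-sided p ≈ 0.0438, which is ≥ 0.02, so fail to reject H₀.
The data are consistent with a true slope of -1.637 MPa per unit of curing temperature.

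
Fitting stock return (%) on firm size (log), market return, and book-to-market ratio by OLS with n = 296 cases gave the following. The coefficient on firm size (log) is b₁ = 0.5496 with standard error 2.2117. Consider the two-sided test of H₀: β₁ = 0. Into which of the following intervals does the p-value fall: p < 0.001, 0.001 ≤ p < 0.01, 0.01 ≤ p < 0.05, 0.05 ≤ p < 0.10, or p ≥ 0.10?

t = 0.5496 / 2.2117 = 0.248.
df = n − k − 1 = 296 − 3 − 1 = 292.
Two-sided p = 2·P(T_{292} > |t|) ≈ 0.8039.
So p ≥ 0.10.

p ≥ 0.10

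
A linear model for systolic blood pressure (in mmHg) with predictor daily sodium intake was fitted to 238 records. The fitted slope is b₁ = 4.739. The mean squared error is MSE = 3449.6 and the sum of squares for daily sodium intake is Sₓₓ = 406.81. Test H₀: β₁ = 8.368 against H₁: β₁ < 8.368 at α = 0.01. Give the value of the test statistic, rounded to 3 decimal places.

SE(b₁) = √(MSE/Sₓₓ) = √(3449.6/406.81) = 2.91198.
t = (4.739 − 8.368) / 2.91198 = -1.246.
df = n − 2 = 236.
One-sided p ≈ 0.1070, which is ≥ 0.01, so fail to reject H₀.
The data do not give significant evidence that the true slope on daily sodium intake is below 8.368 mmHg per unit.

t = -1.246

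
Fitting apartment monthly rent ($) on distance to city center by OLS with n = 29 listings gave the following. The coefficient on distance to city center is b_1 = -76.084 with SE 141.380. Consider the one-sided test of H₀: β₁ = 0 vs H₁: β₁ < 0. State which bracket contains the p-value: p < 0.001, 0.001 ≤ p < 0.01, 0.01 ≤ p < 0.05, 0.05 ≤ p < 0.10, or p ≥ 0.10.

t = -76.084 / 141.380 = -0.538.
df = n − 2 = 29 − 2 = 27.
One-sided p = P(T_{27} < t) ≈ 0.2974.
So p ≥ 0.10.

p ≥ 0.10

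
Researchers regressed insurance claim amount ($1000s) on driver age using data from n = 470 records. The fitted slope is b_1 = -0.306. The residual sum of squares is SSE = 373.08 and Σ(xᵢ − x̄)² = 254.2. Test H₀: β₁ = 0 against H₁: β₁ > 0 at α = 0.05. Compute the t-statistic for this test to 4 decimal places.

t = -5.4643

MSE = SSE/(n − 2) = 373.08/468 = 0.797179.
SE(b_1) = √(MSE/Sₓₓ) = √(0.797179/254.2) = 0.0560003.
t = -0.306 / 0.0560003 = -5.4643.
df = n − 2 = 468.
One-sided p ≈ 1.0000, which is ≥ 0.05, so fail to reject H₀.
The data do not give significant evidence that the true slope on driver age is positive.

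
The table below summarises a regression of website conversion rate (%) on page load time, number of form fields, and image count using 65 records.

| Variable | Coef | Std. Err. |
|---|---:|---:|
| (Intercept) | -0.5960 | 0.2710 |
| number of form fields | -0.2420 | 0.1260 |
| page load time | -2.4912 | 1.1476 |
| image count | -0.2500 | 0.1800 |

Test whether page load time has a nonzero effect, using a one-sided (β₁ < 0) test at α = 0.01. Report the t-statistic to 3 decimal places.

Read off: b = -2.4912, SE = 1.1476 for page load time.
H₀: β₁ = 0 vs H₁: β₁ < 0.
t = -2.4912 / 1.1476 = -2.171.
df = n − k − 1 = 65 − 3 − 1 = 61.
One-sided p ≈ 0.0169, which is ≥ 0.01, so fail to reject H₀.
The data do not give significant evidence that the true slope on page load time is negative, holding the other predictors fixed.

t = -2.171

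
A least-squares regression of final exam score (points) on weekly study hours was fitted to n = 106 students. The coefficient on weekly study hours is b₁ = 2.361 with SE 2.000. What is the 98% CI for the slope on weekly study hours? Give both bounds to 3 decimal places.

(-2.364, 7.086)

df = n − 2 = 106 − 2 = 104.
t* = t_{0.01, 104} = 2.362739.
Margin = t* × SE = 2.362739 × 2.000 = 4.72548.
CI: 2.361 ± 4.72548 → (-2.364, 7.086).
With 98% confidence, each one-unit increase in weekly study hours is associated with a change of between -2.364 and 7.086 points in final exam score.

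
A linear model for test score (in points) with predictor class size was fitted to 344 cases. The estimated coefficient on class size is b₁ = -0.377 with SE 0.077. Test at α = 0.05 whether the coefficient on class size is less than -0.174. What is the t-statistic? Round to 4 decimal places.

H₀: β₁ = -0.174 vs H₁: β₁ < -0.174.
t = (b₁ − β₁⁰)/SE = (-0.377 − (-0.174)) / 0.077 = -2.6364.
df = n − 2 = 344 − 2 = 342.
One-sided p ≈ 0.0044, which is < 0.05, so reject H₀.
There is evidence that the true slope on class size is below -0.174 points per unit.

t = -2.6364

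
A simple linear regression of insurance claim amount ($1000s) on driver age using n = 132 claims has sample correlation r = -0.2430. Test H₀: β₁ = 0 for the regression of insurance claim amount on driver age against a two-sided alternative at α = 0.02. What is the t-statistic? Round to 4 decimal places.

t = -2.8562

t = r·√(n − 2)/√(1 − r²) = -0.2430·√130/√0.940951 = -2.8562.
df = n − 2 = 130.
Two-sided p ≈ 0.0050, which is < 0.02, so reject H₀.
There is evidence of a linear association between driver age and insurance claim amount.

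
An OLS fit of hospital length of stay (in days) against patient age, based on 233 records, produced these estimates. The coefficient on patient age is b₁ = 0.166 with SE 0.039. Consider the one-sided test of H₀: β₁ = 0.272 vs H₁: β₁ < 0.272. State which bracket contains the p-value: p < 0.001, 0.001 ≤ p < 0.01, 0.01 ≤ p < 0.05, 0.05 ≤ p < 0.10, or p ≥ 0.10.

t = (0.166 − 0.272) / 0.039 = -2.718.
df = n − 2 = 233 − 2 = 231.
One-sided p = P(T_{231} < t) ≈ 0.0035.
So 0.001 ≤ p < 0.01.

0.001 ≤ p < 0.01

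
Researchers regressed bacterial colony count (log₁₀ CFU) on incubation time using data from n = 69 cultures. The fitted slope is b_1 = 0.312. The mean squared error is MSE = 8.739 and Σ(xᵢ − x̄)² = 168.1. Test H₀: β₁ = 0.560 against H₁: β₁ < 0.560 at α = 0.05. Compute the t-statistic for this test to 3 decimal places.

SE(b_1) = √(MSE/Sₓₓ) = √(8.739/168.1) = 0.228006.
t = (0.312 − 0.560) / 0.228006 = -1.088.
df = n − 2 = 67.
One-sided p ≈ 0.1403, which is ≥ 0.05, so fail to reject H₀.
The data do not give significant evidence that the true slope on incubation time is below 0.560 log₁₀ CFU per unit.

t = -1.088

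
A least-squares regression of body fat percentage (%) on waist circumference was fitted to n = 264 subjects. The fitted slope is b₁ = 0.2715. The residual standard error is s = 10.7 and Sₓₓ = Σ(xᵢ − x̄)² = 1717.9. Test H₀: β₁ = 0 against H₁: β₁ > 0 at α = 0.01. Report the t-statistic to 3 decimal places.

t = 1.052

SE(b₁) = s/√Sₓₓ = 10.7/√1717.9 = 0.258158.
t = 0.2715 / 0.258158 = 1.052.
df = n − 2 = 262.
One-sided p ≈ 0.1470, which is ≥ 0.01, so fail to reject H₀.
The data do not give significant evidence that the true slope on waist circumference is positive.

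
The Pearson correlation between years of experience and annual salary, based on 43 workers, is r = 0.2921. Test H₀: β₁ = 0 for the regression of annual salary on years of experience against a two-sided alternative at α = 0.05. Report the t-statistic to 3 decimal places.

t = r·√(n − 2)/√(1 − r²) = 0.2921·√41/√0.914678 = 1.956.
df = n − 2 = 41.
Two-sided p ≈ 0.0573, which is ≥ 0.05, so fail to reject H₀.
The data do not give significant evidence of a linear association between years of experience and annual salary.

t = 1.956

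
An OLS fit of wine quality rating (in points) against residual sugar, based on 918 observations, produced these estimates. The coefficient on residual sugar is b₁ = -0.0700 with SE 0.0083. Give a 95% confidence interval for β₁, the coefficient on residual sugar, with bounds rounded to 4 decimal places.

df = n − 2 = 918 − 2 = 916.
t* = t_{0.025, 916} = 1.962557.
Margin = t* × SE = 1.962557 × 0.0083 = 0.016289.
CI: -0.0700 ± 0.016289 → (-0.0863, -0.0537).
With 95% confidence, each one-unit increase in residual sugar is associated with a change of between -0.0863 and -0.0537 points in wine quality rating.

(-0.0863, -0.0537)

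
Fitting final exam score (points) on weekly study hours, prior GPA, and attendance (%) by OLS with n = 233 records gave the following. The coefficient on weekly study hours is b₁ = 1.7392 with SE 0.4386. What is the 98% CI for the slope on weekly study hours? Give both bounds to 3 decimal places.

(0.712, 2.767)

df = n − k − 1 = 233 − 3 − 1 = 229.
t* = t_{0.01, 229} = 2.342742.
Margin = t* × SE = 2.342742 × 0.4386 = 1.02753.
CI: 1.7392 ± 1.02753 → (0.712, 2.767).
With 98% confidence, each one-unit increase in weekly study hours is associated with a change of between 0.712 and 2.767 points in final exam score, holding the other predictors fixed.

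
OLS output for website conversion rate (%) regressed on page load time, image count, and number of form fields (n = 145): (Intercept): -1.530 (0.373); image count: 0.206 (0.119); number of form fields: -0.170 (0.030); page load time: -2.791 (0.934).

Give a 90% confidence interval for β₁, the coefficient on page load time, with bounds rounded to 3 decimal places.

(-4.337, -1.245)

Read off: b = -2.791, SE = 0.934 for page load time.
df = n − k − 1 = 145 − 3 − 1 = 141.
t* = t_{0.05, 141} = 1.655732.
Margin = t* × SE = 1.655732 × 0.934 = 1.54645.
CI: -2.791 ± 1.54645 → (-4.337, -1.245).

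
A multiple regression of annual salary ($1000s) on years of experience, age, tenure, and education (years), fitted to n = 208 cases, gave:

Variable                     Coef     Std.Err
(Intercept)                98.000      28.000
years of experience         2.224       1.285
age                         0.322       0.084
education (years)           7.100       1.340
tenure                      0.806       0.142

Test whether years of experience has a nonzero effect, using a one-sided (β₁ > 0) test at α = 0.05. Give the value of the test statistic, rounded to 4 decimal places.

t = 1.7307

Read off: b = 2.224, SE = 1.285 for years of experience.
H₀: β₁ = 0 vs H₁: β₁ > 0.
t = 2.224 / 1.285 = 1.7307.
df = n − k − 1 = 208 − 4 − 1 = 203.
One-sided p ≈ 0.0425, which is < 0.05, so reject H₀.
There is evidence that the true slope on years of experience is positive, holding the other predictors fixed.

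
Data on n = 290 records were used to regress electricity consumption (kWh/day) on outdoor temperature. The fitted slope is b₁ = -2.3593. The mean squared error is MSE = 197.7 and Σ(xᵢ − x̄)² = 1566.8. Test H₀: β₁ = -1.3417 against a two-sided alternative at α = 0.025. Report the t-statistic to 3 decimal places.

SE(b₁) = √(MSE/Sₓₓ) = √(197.7/1566.8) = 0.355219.
t = (-2.3593 − (-1.3417)) / 0.355219 = -2.865.
df = n − 2 = 288.
Two-sided p ≈ 0.0045, which is < 0.025, so reject H₀.
There is evidence that the true slope on outdoor temperature differs from -1.3417 kWh/day per unit.

t = -2.865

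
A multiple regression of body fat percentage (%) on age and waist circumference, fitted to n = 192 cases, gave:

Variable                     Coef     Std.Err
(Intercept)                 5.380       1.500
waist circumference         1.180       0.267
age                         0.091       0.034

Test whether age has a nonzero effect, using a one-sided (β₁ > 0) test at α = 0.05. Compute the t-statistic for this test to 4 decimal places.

Read off: b = 0.091, SE = 0.034 for age.
H₀: β₁ = 0 vs H₁: β₁ > 0.
t = 0.091 / 0.034 = 2.6765.
df = n − k − 1 = 192 − 2 − 1 = 189.
One-sided p ≈ 0.0040, which is < 0.05, so reject H₀.
There is evidence that the true slope on age is positive, holding the other predictors fixed.

t = 2.6765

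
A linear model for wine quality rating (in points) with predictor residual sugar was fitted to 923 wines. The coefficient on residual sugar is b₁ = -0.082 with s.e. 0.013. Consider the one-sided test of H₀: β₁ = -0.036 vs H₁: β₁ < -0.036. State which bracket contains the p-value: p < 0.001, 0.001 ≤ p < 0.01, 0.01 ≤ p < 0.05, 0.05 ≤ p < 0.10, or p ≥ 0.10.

t = (-0.082 − (-0.036)) / 0.013 = -3.538.
df = n − 2 = 923 − 2 = 921.
One-sided p = P(T_{921} < t) ≈ 0.0002.
So p < 0.001.

p < 0.001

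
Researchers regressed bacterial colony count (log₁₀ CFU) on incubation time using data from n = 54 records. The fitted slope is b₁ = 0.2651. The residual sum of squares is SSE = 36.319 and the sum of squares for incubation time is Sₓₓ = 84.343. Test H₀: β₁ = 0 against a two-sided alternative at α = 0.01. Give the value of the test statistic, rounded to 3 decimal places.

t = 2.913

MSE = SSE/(n − 2) = 36.319/52 = 0.698442.
SE(b₁) = √(MSE/Sₓₓ) = √(0.698442/84.343) = 0.0909999.
t = 0.2651 / 0.0909999 = 2.913.
df = n − 2 = 52.
Two-sided p ≈ 0.0053, which is < 0.01, so reject H₀.
There is evidence that incubation time is associated with bacterial colony count.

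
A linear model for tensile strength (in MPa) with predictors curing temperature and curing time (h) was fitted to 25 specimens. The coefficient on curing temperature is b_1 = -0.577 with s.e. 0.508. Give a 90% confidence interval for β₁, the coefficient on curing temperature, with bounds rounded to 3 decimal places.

df = n − k − 1 = 25 − 2 − 1 = 22.
t* = t_{0.05, 22} = 1.717144.
Margin = t* × SE = 1.717144 × 0.508 = 0.87231.
CI: -0.577 ± 0.87231 → (-1.449, 0.295).
With 90% confidence, each one-unit increase in curing temperature is associated with a change of between -1.449 and 0.295 MPa in tensile strength, holding the other predictors fixed.

(-1.449, 0.295)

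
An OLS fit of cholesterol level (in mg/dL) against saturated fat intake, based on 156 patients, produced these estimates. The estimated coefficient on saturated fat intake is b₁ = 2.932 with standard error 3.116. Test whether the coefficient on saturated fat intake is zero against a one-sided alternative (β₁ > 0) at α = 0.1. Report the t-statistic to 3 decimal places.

t = 0.941

H₀: β₁ = 0 vs H₁: β₁ > 0.
t = (b₁ − β₁⁰)/SE = 2.932 / 3.116 = 0.941.
df = n − 2 = 156 − 2 = 154.
One-sided p ≈ 0.1741, which is ≥ 0.1, so fail to reject H₀.
The data do not give significant evidence that the true slope on saturated fat intake is positive.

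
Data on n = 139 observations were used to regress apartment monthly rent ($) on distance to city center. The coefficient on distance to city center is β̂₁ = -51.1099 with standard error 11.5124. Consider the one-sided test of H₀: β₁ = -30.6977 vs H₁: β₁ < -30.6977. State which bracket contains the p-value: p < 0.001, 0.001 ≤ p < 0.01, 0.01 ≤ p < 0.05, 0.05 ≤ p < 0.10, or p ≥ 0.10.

t = (-51.1099 − (-30.6977)) / 11.5124 = -1.773.
df = n − 2 = 139 − 2 = 137.
One-sided p = P(T_{137} < t) ≈ 0.0392.
So 0.01 ≤ p < 0.05.

0.01 ≤ p < 0.05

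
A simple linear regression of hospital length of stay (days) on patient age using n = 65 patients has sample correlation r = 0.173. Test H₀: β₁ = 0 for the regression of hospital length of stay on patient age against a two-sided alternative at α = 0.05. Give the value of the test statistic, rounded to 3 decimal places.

t = 1.394

t = r·√(n − 2)/√(1 − r²) = 0.173·√63/√0.970071 = 1.394.
df = n − 2 = 63.
Two-sided p ≈ 0.1682, which is ≥ 0.05, so fail to reject H₀.
The data do not give significant evidence of a linear association between patient age and hospital length of stay.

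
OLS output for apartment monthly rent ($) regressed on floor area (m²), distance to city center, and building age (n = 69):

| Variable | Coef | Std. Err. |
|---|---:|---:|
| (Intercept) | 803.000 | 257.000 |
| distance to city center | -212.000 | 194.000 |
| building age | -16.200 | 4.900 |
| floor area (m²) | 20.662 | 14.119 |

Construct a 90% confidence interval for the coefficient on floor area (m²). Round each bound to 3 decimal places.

Read off: b = 20.662, SE = 14.119 for floor area (m²).
df = n − k − 1 = 69 − 3 − 1 = 65.
t* = t_{0.05, 65} = 1.668636.
Margin = t* × SE = 1.668636 × 14.119 = 23.55947.
CI: 20.662 ± 23.55947 → (-2.897, 44.221).

(-2.897, 44.221)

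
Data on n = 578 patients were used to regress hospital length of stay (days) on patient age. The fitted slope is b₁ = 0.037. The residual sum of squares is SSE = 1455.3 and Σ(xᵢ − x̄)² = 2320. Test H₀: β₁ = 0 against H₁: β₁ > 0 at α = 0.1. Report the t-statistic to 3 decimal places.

MSE = SSE/(n − 2) = 1455.3/576 = 2.52656.
SE(b₁) = √(MSE/Sₓₓ) = √(2.52656/2320) = 0.0330005.
t = 0.037 / 0.0330005 = 1.121.
df = n − 2 = 576.
One-sided p ≈ 0.1313, which is ≥ 0.1, so fail to reject H₀.
The data do not give significant evidence that the true slope on patient age is positive.

t = 1.121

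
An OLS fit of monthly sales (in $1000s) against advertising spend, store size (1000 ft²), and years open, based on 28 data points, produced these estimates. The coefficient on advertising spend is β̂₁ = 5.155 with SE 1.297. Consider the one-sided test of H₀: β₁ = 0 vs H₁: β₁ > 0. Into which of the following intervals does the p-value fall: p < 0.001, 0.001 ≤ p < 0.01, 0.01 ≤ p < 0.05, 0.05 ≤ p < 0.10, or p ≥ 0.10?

t = 5.155 / 1.297 = 3.975.
df = n − k − 1 = 28 − 3 − 1 = 24.
One-sided p = P(T_{24} > t) ≈ 0.0003.
So p < 0.001.

p < 0.001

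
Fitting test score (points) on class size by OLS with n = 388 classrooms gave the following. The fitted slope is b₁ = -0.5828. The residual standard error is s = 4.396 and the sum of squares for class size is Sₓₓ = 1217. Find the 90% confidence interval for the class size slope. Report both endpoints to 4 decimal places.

SE(b₁) = s/√Sₓₓ = 4.396/√1217 = 0.126012.
df = n − 2 = 386.
t* = t_{0.05, 386} = 1.648811.
Margin = t* × SE = 1.648811 × 0.126012 = 0.207770.
CI: -0.5828 ± 0.207770 → (-0.7906, -0.3750).
With 90% confidence, each one-unit increase in class size is associated with a change of between -0.7906 and -0.3750 points in test score.

(-0.7906, -0.3750)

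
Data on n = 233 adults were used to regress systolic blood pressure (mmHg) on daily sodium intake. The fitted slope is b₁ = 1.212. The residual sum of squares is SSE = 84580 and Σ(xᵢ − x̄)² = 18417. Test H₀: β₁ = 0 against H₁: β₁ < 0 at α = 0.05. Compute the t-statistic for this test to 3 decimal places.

MSE = SSE/(n − 2) = 84580/231 = 366.147.
SE(b₁) = √(MSE/Sₓₓ) = √(366.147/18417) = 0.141.
t = 1.212 / 0.141 = 8.596.
df = n − 2 = 231.
One-sided p ≈ 1.0000, which is ≥ 0.05, so fail to reject H₀.
The data do not give significant evidence that the true slope on daily sodium intake is negative.

t = 8.596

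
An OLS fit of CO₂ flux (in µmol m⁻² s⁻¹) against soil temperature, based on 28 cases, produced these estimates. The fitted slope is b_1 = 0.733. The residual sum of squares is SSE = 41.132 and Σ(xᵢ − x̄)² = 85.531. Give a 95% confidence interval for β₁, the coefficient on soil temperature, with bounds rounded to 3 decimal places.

(0.453, 1.013)

MSE = SSE/(n − 2) = 41.132/26 = 1.582.
SE(b_1) = √(MSE/Sₓₓ) = √(1.582/85.531) = 0.136001.
df = n − 2 = 26.
t* = t_{0.025, 26} = 2.055529.
Margin = t* × SE = 2.055529 × 0.136001 = 0.27955.
CI: 0.733 ± 0.27955 → (0.453, 1.013).
With 95% confidence, each one-unit increase in soil temperature is associated with a change of between 0.453 and 1.013 µmol m⁻² s⁻¹ in CO₂ flux.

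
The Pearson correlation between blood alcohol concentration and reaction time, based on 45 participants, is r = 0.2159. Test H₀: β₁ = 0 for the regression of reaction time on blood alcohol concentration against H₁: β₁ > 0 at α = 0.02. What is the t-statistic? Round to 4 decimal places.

t = r·√(n − 2)/√(1 − r²) = 0.2159·√43/√0.953387 = 1.4499.
df = n − 2 = 43.
One-sided p ≈ 0.0772, which is ≥ 0.02, so fail to reject H₀.
The data do not give significant evidence of a linear association between blood alcohol concentration and reaction time.

t = 1.4499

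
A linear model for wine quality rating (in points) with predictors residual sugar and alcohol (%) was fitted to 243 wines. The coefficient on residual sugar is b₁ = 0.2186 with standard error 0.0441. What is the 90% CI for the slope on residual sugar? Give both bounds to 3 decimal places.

df = n − k − 1 = 243 − 2 − 1 = 240.
t* = t_{0.05, 240} = 1.651227.
Margin = t* × SE = 1.651227 × 0.0441 = 0.07282.
CI: 0.2186 ± 0.07282 → (0.146, 0.291).
With 90% confidence, each one-unit increase in residual sugar is associated with a change of between 0.146 and 0.291 points in wine quality rating, holding the other predictors fixed.

(0.146, 0.291)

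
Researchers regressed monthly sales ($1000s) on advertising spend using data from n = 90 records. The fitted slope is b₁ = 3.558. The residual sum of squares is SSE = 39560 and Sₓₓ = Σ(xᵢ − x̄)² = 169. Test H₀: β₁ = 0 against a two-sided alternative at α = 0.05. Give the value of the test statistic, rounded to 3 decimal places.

MSE = SSE/(n − 2) = 39560/88 = 449.545.
SE(b₁) = √(MSE/Sₓₓ) = √(449.545/169) = 1.63096.
t = 3.558 / 1.63096 = 2.182.
df = n − 2 = 88.
Two-sided p ≈ 0.0318, which is < 0.05, so reject H₀.
There is evidence that advertising spend is associated with monthly sales.

t = 2.182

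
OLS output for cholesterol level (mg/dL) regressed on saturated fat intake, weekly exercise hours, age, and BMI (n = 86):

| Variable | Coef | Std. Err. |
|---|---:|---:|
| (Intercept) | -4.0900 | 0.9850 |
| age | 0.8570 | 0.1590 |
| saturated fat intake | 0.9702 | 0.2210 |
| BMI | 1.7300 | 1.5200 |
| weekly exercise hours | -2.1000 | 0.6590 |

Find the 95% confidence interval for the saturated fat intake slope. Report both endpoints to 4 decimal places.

(0.5305, 1.4099)

Read off: b = 0.9702, SE = 0.2210 for saturated fat intake.
df = n − k − 1 = 86 − 4 − 1 = 81.
t* = t_{0.025, 81} = 1.989686.
Margin = t* × SE = 1.989686 × 0.2210 = 0.439721.
CI: 0.9702 ± 0.439721 → (0.5305, 1.4099).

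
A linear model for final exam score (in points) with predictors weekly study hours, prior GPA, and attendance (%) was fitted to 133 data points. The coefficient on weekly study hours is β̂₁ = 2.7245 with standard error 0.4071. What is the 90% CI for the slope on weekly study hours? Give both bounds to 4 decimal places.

(2.0500, 3.3990)

df = n − k − 1 = 133 − 3 − 1 = 129.
t* = t_{0.05, 129} = 1.656752.
Margin = t* × SE = 1.656752 × 0.4071 = 0.674464.
CI: 2.7245 ± 0.674464 → (2.0500, 3.3990).
With 90% confidence, each one-unit increase in weekly study hours is associated with a change of between 2.0500 and 3.3990 points in final exam score, holding the other predictors fixed.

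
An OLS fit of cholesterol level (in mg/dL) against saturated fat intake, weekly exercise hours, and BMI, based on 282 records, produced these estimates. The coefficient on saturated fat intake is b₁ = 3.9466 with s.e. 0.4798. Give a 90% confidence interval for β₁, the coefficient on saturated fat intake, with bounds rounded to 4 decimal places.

(3.1548, 4.7384)

df = n − k − 1 = 282 − 3 − 1 = 278.
t* = t_{0.05, 278} = 1.650353.
Margin = t* × SE = 1.650353 × 0.4798 = 0.791839.
CI: 3.9466 ± 0.791839 → (3.1548, 4.7384).
With 90% confidence, each one-unit increase in saturated fat intake is associated with a change of between 3.1548 and 4.7384 mg/dL in cholesterol level, holding the other predictors fixed.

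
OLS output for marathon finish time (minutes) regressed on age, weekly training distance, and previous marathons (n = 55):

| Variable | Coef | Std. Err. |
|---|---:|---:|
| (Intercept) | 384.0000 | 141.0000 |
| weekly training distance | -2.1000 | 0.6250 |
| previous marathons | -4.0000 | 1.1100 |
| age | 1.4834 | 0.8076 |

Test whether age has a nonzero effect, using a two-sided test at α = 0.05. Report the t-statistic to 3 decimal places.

Read off: b = 1.4834, SE = 0.8076 for age.
H₀: β₁ = 0 vs H₁: β₁ ≠ 0.
t = 1.4834 / 0.8076 = 1.837.
df = n − k − 1 = 55 − 3 − 1 = 51.
Two-sided p ≈ 0.0721, which is ≥ 0.05, so fail to reject H₀.
The data do not give significant evidence of an association between age and marathon finish time, after adjusting for the other predictors.

t = 1.837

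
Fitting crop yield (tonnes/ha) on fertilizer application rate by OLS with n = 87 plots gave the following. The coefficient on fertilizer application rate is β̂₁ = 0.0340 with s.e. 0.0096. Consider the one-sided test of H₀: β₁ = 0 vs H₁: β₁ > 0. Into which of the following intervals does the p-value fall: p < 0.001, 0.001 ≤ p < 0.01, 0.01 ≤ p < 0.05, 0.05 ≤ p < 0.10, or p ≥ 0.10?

t = 0.0340 / 0.0096 = 3.542.
df = n − 2 = 87 − 2 = 85.
One-sided p = P(T_{85} > t) ≈ 0.0003.
So p < 0.001.

p < 0.001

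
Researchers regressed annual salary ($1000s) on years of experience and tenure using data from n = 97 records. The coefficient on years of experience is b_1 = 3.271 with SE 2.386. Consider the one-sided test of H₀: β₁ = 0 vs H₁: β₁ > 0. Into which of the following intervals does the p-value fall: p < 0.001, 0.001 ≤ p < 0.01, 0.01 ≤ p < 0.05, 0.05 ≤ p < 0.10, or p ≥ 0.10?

0.05 ≤ p < 0.10

t = 3.271 / 2.386 = 1.371.
df = n − k − 1 = 97 − 2 − 1 = 94.
One-sided p = P(T_{94} > t) ≈ 0.0868.
So 0.05 ≤ p < 0.10.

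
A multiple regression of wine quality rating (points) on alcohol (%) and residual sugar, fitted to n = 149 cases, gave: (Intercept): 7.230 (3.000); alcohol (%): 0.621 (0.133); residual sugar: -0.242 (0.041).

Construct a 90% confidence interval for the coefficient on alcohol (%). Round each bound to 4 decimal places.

(0.4008, 0.8412)

Read off: b = 0.621, SE = 0.133 for alcohol (%).
df = n − k − 1 = 149 − 2 − 1 = 146.
t* = t_{0.05, 146} = 1.655357.
Margin = t* × SE = 1.655357 × 0.133 = 0.220163.
CI: 0.621 ± 0.220163 → (0.4008, 0.8412).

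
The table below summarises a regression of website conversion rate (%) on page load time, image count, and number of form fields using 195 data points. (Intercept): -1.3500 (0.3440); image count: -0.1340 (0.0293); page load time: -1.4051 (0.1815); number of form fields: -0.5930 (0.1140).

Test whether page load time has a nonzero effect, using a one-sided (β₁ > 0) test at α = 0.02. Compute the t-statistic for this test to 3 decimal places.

Read off: b = -1.4051, SE = 0.1815 for page load time.
H₀: β₁ = 0 vs H₁: β₁ > 0.
t = -1.4051 / 0.1815 = -7.742.
df = n − k − 1 = 195 − 3 − 1 = 191.
One-sided p ≈ 1.0000, which is ≥ 0.02, so fail to reject H₀.
The data do not give significant evidence that the true slope on page load time is positive, holding the other predictors fixed.

t = -7.742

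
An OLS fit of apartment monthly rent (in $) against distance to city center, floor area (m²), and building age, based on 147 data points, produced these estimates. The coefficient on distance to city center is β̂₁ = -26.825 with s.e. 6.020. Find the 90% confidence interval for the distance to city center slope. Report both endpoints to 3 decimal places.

df = n − k − 1 = 147 − 3 − 1 = 143.
t* = t_{0.05, 143} = 1.655579.
Margin = t* × SE = 1.655579 × 6.020 = 9.96659.
CI: -26.825 ± 9.96659 → (-36.792, -16.858).
With 90% confidence, each one-unit increase in distance to city center is associated with a change of between -36.792 and -16.858 $ in apartment monthly rent, holding the other predictors fixed.

(-36.792, -16.858)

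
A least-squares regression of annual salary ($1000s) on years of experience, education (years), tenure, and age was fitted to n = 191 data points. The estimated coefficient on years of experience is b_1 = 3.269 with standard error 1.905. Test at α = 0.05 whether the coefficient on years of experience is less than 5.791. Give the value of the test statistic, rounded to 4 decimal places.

t = -1.3239

H₀: β₁ = 5.791 vs H₁: β₁ < 5.791.
t = (b_1 − β₁⁰)/SE = (3.269 − 5.791) / 1.905 = -1.3239.
df = n − k − 1 = 191 − 4 − 1 = 186.
One-sided p ≈ 0.0936, which is ≥ 0.05, so fail to reject H₀.
The data do not give significant evidence that the true slope on years of experience is below 5.791 $1000s per unit, holding the other predictors fixed.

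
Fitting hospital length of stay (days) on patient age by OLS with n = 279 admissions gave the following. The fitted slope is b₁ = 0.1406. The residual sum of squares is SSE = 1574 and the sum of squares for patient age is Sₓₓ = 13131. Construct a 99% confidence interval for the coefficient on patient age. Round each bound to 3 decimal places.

(0.087, 0.195)

MSE = SSE/(n − 2) = 1574/277 = 5.68231.
SE(b₁) = √(MSE/Sₓₓ) = √(5.68231/13131) = 0.0208024.
df = n − 2 = 277.
t* = t_{0.005, 277} = 2.593694.
Margin = t* × SE = 2.593694 × 0.0208024 = 0.05396.
CI: 0.1406 ± 0.05396 → (0.087, 0.195).
With 99% confidence, each one-unit increase in patient age is associated with a change of between 0.087 and 0.195 days in hospital length of stay.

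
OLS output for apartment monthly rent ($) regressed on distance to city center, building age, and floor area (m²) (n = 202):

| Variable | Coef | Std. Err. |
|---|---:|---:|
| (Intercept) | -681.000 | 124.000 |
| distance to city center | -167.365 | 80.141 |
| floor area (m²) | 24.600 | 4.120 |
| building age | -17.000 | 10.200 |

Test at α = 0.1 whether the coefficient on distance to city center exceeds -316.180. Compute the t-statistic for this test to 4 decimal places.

Read off: b = -167.365, SE = 80.141 for distance to city center.
H₀: β₁ = -316.180 vs H₁: β₁ > -316.180.
t = (-167.365 − (-316.180)) / 80.141 = 1.8569.
df = n − k − 1 = 202 − 3 − 1 = 198.
One-sided p ≈ 0.0324, which is < 0.1, so reject H₀.
There is evidence that the true slope on distance to city center exceeds -316.180 $ per unit, holding the other predictors fixed.

t = 1.8569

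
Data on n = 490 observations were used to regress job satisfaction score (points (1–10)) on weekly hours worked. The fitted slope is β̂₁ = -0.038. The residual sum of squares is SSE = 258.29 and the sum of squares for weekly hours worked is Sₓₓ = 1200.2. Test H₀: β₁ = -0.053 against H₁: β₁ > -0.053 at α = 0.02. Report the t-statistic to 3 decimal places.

t = 0.714

MSE = SSE/(n − 2) = 258.29/488 = 0.529283.
SE(β̂₁) = √(MSE/Sₓₓ) = √(0.529283/1200.2) = 0.0209999.
t = (-0.038 − (-0.053)) / 0.0209999 = 0.714.
df = n − 2 = 488.
One-sided p ≈ 0.2377, which is ≥ 0.02, so fail to reject H₀.
The data do not give significant evidence that the true slope on weekly hours worked exceeds -0.053 points (1–10) per unit.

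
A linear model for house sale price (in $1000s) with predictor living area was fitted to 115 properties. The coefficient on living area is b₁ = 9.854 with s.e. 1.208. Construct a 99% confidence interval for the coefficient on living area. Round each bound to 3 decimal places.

df = n − 2 = 115 − 2 = 113.
t* = t_{0.005, 113} = 2.620039.
Margin = t* × SE = 2.620039 × 1.208 = 3.16501.
CI: 9.854 ± 3.16501 → (6.689, 13.019).
With 99% confidence, each one-unit increase in living area is associated with a change of between 6.689 and 13.019 $1000s in house sale price.

(6.689, 13.019)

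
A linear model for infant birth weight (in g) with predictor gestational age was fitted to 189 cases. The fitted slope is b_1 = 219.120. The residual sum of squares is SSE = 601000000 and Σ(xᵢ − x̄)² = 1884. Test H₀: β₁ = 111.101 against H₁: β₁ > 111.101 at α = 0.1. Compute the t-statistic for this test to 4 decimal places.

t = 2.6153

MSE = SSE/(n − 2) = 601000000/187 = 3.2139e+06.
SE(b_1) = √(MSE/Sₓₓ) = √(3.2139e+06/1884) = 41.3025.
t = (219.120 − 111.101) / 41.3025 = 2.6153.
df = n − 2 = 187.
One-sided p ≈ 0.0048, which is < 0.1, so reject H₀.
There is evidence that the true slope on gestational age exceeds 111.101 g per unit.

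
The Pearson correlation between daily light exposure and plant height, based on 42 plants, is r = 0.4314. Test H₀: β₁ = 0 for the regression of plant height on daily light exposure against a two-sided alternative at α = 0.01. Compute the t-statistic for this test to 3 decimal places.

t = r·√(n − 2)/√(1 − r²) = 0.4314·√40/√0.813894 = 3.024.
df = n − 2 = 40.
Two-sided p ≈ 0.0043, which is < 0.01, so reject H₀.
There is evidence of a linear association between daily light exposure and plant height.

t = 3.024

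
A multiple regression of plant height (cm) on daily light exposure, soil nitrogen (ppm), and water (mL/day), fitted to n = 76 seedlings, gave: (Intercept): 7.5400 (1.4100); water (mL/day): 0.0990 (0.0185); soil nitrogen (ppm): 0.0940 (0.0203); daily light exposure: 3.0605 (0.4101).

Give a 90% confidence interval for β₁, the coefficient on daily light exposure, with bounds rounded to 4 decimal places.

(2.3772, 3.7438)

Read off: b = 3.0605, SE = 0.4101 for daily light exposure.
df = n − k − 1 = 76 − 3 − 1 = 72.
t* = t_{0.05, 72} = 1.666294.
Margin = t* × SE = 1.666294 × 0.4101 = 0.683347.
CI: 3.0605 ± 0.683347 → (2.3772, 3.7438).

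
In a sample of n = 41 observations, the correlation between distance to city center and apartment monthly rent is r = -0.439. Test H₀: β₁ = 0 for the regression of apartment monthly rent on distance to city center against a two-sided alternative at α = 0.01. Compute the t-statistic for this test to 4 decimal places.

t = r·√(n − 2)/√(1 − r²) = -0.439·√39/√0.807279 = -3.0513.
df = n − 2 = 39.
Two-sided p ≈ 0.0041, which is < 0.01, so reject H₀.
There is evidence of a linear association between distance to city center and apartment monthly rent.

t = -3.0513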